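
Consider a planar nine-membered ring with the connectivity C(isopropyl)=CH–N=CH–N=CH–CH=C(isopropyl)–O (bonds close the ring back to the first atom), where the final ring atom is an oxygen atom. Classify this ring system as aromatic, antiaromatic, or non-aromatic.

Aromatic

Check conjugation: every atom in a ring double bond is sp² and brings one electron to the p orbital; each =N– nitrogen is pyridine-type (lone pair in the sp² plane, one electron in the p orbital); the oxygen donates one lone pair from its p orbital — every position has a p orbital, so the cyclic π system is continuous.
Counting π electrons: 4 × 2 = 8 from the double-bond units + 2 from the O atom = 10.
With 10 π electrons (n = 2), the Hückel 4n+2 condition holds.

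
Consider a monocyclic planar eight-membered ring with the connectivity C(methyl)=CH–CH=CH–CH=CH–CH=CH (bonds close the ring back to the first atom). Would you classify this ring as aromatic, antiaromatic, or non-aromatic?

Antiaromatic

Every ring atom contributes a p orbital perpendicular to the ring (every atom in a ring double bond is sp² and brings one electron to the p orbital), so the π system is cyclic and fully conjugated.
Counting π electrons: 4 × 2 = 8 from the 4 double-bond units.
With 8 = 4·2 π electrons, Hückel's rule classifies the planar ring as antiaromatic.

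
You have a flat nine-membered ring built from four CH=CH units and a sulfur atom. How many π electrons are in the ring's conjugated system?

All ring atoms are sp² and supply a p orbital to the ring (every atom in a ring double bond is sp² and brings one electron to the p orbital; the sulfur donates one lone pair from its p orbital); the conjugation is uninterrupted.
Tallying contributions gives 4 × 2 = 8 from the double-bond units + 2 from the S atom = 10.

10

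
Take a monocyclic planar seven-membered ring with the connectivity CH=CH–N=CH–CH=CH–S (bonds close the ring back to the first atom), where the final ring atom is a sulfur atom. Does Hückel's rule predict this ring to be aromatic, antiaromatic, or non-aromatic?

Antiaromatic

Check conjugation: every atom in a ring double bond is sp² and brings one electron to the p orbital; each =N– nitrogen is pyridine-type (lone pair in the sp² plane, one electron in the p orbital); the sulfur donates one lone pair from its p orbital — every position has a p orbital, so the cyclic π system is continuous.
Tallying contributions gives 3 × 2 = 6 from the double-bond units + 2 from the S atom = 8.
A 4n π count (8, n = 2) in a planar conjugated ring means antiaromatic.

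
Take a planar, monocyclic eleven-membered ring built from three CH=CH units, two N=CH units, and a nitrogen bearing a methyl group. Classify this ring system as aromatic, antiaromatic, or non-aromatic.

The p orbitals form a continuous loop: each doubly-bonded ring atom is sp² with one p-orbital electron; each =N– nitrogen is pyridine-type (lone pair in the sp² plane, one electron in the p orbital); the pyrrole-type nitrogen donates its lone pair from the p orbital. The ring is fully conjugated.
π-electron count: 5 × 2 = 10 from the double-bond units + 2 from the N(methyl) atom = 12.
12 is a 4n count (n = 3), so the planar conjugated ring is antiaromatic.

Antiaromatic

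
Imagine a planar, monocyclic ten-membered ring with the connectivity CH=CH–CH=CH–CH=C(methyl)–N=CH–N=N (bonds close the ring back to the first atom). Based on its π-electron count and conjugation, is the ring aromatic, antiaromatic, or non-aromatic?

Aromatic

All ring atoms are sp² and supply a p orbital to the ring (the double-bond atoms are sp², each contributing one p electron; the doubly-bonded nitrogens are pyridine-type — their lone pairs lie in the ring plane, leaving one electron in the p orbital); the conjugation is uninterrupted.
Adding the contributions, 5 × 2 = 10 from the 5 double-bond units.
10 = 4(2) + 2, which satisfies Hückel's 4n+2 rule.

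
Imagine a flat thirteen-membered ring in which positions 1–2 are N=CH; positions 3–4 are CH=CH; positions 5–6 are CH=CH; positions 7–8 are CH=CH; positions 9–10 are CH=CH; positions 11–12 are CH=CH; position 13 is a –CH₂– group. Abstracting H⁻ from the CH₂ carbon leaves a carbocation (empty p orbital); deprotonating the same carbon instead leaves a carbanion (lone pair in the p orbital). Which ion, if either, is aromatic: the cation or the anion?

The anion

In both ions every ring atom is sp² and contributes a p orbital, so both rings are fully conjugated.
Cation: 6 × 2 + 0 = 12 π electrons → 4(3), antiaromatic.
Anion: 6 × 2 + 2 = 14 π electrons → 4(3)+2, aromatic.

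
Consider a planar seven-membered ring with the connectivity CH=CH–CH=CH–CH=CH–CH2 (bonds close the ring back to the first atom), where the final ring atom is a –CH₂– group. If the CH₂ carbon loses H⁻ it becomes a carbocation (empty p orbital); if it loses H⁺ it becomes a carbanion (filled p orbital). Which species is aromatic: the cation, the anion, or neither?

The cation

In both ions every ring atom is sp² and contributes a p orbital, so both rings are fully conjugated.
Cation: 3 × 2 + 0 = 6 π electrons → 4(1)+2, aromatic.
Anion: 3 × 2 + 2 = 8 π electrons → 4(2), antiaromatic.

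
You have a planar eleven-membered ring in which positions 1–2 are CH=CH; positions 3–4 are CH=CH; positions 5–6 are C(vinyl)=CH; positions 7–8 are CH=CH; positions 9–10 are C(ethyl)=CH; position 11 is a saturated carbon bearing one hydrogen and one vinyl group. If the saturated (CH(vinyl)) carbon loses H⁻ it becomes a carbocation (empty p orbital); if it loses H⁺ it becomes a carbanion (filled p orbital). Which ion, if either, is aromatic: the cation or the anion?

The cation

Both ions have a continuous loop of p orbitals — each ring atom is sp².
Cation: 5 × 2 + 0 = 10 π electrons → 4(2)+2, aromatic.
Anion: 5 × 2 + 2 = 12 π electrons → 4(3), antiaromatic.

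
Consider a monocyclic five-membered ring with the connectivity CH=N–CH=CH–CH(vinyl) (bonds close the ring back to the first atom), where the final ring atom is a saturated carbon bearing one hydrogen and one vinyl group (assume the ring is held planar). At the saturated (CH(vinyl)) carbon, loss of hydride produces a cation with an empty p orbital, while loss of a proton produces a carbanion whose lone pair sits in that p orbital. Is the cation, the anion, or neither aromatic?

The anion

Once that carbon is sp², every ring atom has a p orbital and both ions are fully conjugated.
Cation: 2 × 2 + 0 = 4 π electrons → 4(1), antiaromatic.
Anion: 2 × 2 + 2 = 6 π electrons → 4(1)+2, aromatic.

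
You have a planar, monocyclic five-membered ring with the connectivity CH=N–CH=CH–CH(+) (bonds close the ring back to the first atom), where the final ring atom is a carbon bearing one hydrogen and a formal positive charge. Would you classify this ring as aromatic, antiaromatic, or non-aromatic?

Check conjugation: the double-bond atoms are sp², each contributing one p electron; the doubly-bonded nitrogens are pyridine-type — their lone pairs lie in the ring plane, leaving one electron in the p orbital; the carbocation has an empty p orbital — every position has a p orbital, so the cyclic π system is continuous.
Tallying contributions gives 2 × 2 = 4 from the double-bond units + 0 from the CH(+) atom = 4.
4 = 4(1); a planar, fully conjugated 4n system is antiaromatic.

Antiaromatic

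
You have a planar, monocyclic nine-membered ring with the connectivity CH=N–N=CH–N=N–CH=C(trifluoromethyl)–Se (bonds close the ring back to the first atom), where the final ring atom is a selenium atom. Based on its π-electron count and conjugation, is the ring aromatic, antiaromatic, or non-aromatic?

Aromatic

Check conjugation: each doubly-bonded ring atom is sp² with one p-orbital electron; the doubly-bonded nitrogens are pyridine-type — their lone pairs lie in the ring plane, leaving one electron in the p orbital; the selenium donates one lone pair from its p orbital — every position has a p orbital, so the cyclic π system is continuous.
π-electron count: 4 × 2 = 8 from the double-bond units + 2 from the Se atom = 10.
10 = 4(2) + 2, which satisfies Hückel's 4n+2 rule.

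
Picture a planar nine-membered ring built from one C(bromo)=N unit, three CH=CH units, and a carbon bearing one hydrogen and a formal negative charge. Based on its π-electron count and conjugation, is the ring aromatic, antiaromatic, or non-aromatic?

Aromatic

Check conjugation: every atom in a ring double bond is sp² and brings one electron to the p orbital; each =N– nitrogen is pyridine-type (lone pair in the sp² plane, one electron in the p orbital); the carbanion's lone pair occupies the p orbital — every position has a p orbital, so the cyclic π system is continuous.
Counting π electrons: 4 × 2 = 8 from the double-bond units + 2 from the CH(-) atom = 10.
10 = 4(2) + 2, which satisfies Hückel's 4n+2 rule.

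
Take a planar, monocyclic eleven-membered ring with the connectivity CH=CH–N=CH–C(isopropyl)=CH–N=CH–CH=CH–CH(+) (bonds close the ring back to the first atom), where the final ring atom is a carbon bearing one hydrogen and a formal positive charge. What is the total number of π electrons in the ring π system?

All ring atoms are sp² and supply a p orbital to the ring (the double-bond atoms are sp², each contributing one p electron; the doubly-bonded nitrogens are pyridine-type — their lone pairs lie in the ring plane, leaving one electron in the p orbital; the carbocation has an empty p orbital); the conjugation is uninterrupted.
π-electron count: 5 × 2 = 10 from the double-bond units + 0 from the CH(+) atom = 10.

10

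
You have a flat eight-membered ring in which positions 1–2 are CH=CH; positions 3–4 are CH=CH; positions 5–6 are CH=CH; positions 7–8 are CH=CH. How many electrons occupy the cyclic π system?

8

The p orbitals form a continuous loop: every atom in a ring double bond is sp² and brings one electron to the p orbital. The ring is fully conjugated.
Tallying contributions gives 4 × 2 = 8 from the 4 double-bond units.
(This ring is cyclooctatetraene.)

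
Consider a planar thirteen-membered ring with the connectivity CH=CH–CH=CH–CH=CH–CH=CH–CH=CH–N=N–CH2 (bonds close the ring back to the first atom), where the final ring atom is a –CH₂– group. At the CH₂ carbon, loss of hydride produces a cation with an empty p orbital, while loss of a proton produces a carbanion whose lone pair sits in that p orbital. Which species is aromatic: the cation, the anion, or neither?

The anion

Both ions have a continuous loop of p orbitals — each ring atom is sp².
Cation: 6 × 2 + 0 = 12 π electrons → 4(3), antiaromatic.
Anion: 6 × 2 + 2 = 14 π electrons → 4(3)+2, aromatic.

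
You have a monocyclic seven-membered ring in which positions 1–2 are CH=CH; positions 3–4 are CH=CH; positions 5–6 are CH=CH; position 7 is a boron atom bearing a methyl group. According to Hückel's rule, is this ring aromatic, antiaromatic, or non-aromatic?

Aromatic

Check conjugation: every atom in a ring double bond is sp² and brings one electron to the p orbital; the boron has an empty p orbital — every position has a p orbital, so the cyclic π system is continuous.
π-electron count: 3 × 2 = 6 from the double-bond units + 0 from the B(methyl) atom = 6.
That gives a 4n+2 count (6, n = 1).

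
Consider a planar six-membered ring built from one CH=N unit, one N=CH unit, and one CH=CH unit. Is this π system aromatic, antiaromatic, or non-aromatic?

Aromatic

The p orbitals form a continuous loop: the double-bond atoms are sp², each contributing one p electron; the doubly-bonded nitrogens are pyridine-type — their lone pairs lie in the ring plane, leaving one electron in the p orbital. The ring is fully conjugated.
Counting π electrons: 3 × 2 = 6 from the 3 double-bond units.
Since 6 = 4·1 + 2, the ring meets the 4n+2 criterion.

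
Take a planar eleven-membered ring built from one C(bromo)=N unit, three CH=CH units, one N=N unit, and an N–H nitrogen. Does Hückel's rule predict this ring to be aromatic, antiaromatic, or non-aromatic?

Every ring atom contributes a p orbital perpendicular to the ring (every atom in a ring double bond is sp² and brings one electron to the p orbital; each sp² =N– keeps its lone pair in-plane and puts one electron into the π system; the pyrrole-type nitrogen donates its lone pair from the p orbital), so the π system is cyclic and fully conjugated.
Adding the contributions, 5 × 2 = 10 from the double-bond units + 2 from the NH atom = 12.
A 4n π count (12, n = 3) in a planar conjugated ring means antiaromatic.

Antiaromatic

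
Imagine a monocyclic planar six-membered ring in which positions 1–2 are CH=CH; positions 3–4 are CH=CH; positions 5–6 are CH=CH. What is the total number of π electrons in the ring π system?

6

Check conjugation: every atom in a ring double bond is sp² and brings one electron to the p orbital — every position has a p orbital, so the cyclic π system is continuous.
π-electron count: 3 × 2 = 6 from the 3 double-bond units.
(The species described is benzene.)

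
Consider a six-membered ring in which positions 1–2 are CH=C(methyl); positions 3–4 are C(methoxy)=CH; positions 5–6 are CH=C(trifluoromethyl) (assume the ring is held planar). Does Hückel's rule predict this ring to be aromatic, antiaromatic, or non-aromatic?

Aromatic

Every ring atom contributes a p orbital perpendicular to the ring (each doubly-bonded ring atom is sp² with one p-orbital electron), so the π system is cyclic and fully conjugated.
π-electron count: 3 × 2 = 6 from the 3 double-bond units.
6 = 4(1) + 2, which satisfies Hückel's 4n+2 rule.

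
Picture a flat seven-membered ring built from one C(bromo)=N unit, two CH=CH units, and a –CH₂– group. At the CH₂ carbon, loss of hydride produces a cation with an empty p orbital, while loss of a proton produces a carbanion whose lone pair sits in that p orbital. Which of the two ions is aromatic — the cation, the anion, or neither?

The cation

In either ion the ring is fully conjugated: every atom, including the new sp² carbon, supplies a p orbital.
Cation: 3 × 2 + 0 = 6 π electrons → 4(1)+2, aromatic.
Anion: 3 × 2 + 2 = 8 π electrons → 4(2), antiaromatic.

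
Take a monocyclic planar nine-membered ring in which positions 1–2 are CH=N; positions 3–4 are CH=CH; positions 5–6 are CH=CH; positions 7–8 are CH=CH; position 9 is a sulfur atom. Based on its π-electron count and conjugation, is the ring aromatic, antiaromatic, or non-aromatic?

All ring atoms are sp² and supply a p orbital to the ring (every atom in a ring double bond is sp² and brings one electron to the p orbital; the doubly-bonded nitrogens are pyridine-type — their lone pairs lie in the ring plane, leaving one electron in the p orbital; the sulfur donates one lone pair from its p orbital); the conjugation is uninterrupted.
π-electron count: 4 × 2 = 8 from the double-bond units + 2 from the S atom = 10.
With 10 π electrons (n = 2), the Hückel 4n+2 condition holds.

Aromatic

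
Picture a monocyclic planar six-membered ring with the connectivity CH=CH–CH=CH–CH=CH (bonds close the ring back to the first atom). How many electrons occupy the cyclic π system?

Check conjugation: every atom in a ring double bond is sp² and brings one electron to the p orbital — every position has a p orbital, so the cyclic π system is continuous.
Adding the contributions, 3 × 2 = 6 from the 3 double-bond units.
(The species described is benzene.)

6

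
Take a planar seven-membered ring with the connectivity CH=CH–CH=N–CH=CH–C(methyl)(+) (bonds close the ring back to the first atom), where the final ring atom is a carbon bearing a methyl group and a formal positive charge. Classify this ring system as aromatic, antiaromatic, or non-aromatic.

The p orbitals form a continuous loop: each doubly-bonded ring atom is sp² with one p-orbital electron; each sp² =N– keeps its lone pair in-plane and puts one electron into the π system; the carbocation has an empty p orbital. The ring is fully conjugated.
Adding the contributions, 3 × 2 = 6 from the double-bond units + 0 from the C(methyl)(+) atom = 6.
6 = 4(1) + 2, which satisfies Hückel's 4n+2 rule.

Aromatic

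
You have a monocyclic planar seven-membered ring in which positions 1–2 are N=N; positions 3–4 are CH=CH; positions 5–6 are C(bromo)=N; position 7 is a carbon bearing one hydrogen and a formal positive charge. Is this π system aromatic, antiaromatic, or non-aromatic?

Check conjugation: the double-bond atoms are sp², each contributing one p electron; each sp² =N– keeps its lone pair in-plane and puts one electron into the π system; the carbocation has an empty p orbital — every position has a p orbital, so the cyclic π system is continuous.
Tallying contributions gives 3 × 2 = 6 from the double-bond units + 0 from the CH(+) atom = 6.
6 = 4(1) + 2, which satisfies Hückel's 4n+2 rule.

Aromatic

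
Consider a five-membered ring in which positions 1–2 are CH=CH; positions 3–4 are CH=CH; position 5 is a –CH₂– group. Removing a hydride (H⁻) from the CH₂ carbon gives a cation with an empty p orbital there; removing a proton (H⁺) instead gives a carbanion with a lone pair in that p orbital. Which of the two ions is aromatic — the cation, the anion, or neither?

Once that carbon is sp², every ring atom has a p orbital and both ions are fully conjugated.
Cation: 2 × 2 + 0 = 4 π electrons → 4(1), antiaromatic.
Anion: 2 × 2 + 2 = 6 π electrons → 4(1)+2, aromatic.

The anion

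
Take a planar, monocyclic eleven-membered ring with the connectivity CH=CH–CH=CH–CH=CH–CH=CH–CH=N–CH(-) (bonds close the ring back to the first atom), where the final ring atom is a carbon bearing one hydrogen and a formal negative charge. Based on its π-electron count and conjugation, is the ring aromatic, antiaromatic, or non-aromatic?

All ring atoms are sp² and supply a p orbital to the ring (each doubly-bonded ring atom is sp² with one p-orbital electron; the doubly-bonded nitrogens are pyridine-type — their lone pairs lie in the ring plane, leaving one electron in the p orbital; the carbanion's lone pair occupies the p orbital); the conjugation is uninterrupted.
Adding the contributions, 5 × 2 = 10 from the double-bond units + 2 from the CH(-) atom = 12.
12 = 4(3); a planar, fully conjugated 4n system is antiaromatic.

Antiaromatic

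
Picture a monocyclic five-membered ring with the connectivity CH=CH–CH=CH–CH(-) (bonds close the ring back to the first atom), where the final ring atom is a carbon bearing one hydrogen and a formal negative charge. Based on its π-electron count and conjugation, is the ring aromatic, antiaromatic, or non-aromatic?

Every ring atom contributes a p orbital perpendicular to the ring (the double-bond atoms are sp², each contributing one p electron; the carbanion's lone pair occupies the p orbital), so the π system is cyclic and fully conjugated.
π-electron count: 2 × 2 = 4 from the double-bond units + 2 from the CH(-) atom = 6.
With 6 π electrons (n = 1), the Hückel 4n+2 condition holds.
(The species described is the cyclopentadienyl anion.)

Aromatic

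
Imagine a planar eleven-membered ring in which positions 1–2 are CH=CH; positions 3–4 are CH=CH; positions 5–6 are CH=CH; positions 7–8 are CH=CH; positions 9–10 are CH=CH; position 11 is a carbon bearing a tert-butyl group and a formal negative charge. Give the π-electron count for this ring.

All ring atoms are sp² and supply a p orbital to the ring (every atom in a ring double bond is sp² and brings one electron to the p orbital; the carbanion's lone pair occupies the p orbital); the conjugation is uninterrupted.
π-electron count: 5 × 2 = 10 from the double-bond units + 2 from the C(tert-butyl)(-) atom = 12.

12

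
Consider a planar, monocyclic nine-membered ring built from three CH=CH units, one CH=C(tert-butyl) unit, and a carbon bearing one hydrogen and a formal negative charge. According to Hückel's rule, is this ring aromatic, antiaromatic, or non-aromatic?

Aromatic

The p orbitals form a continuous loop: each doubly-bonded ring atom is sp² with one p-orbital electron; the carbanion's lone pair occupies the p orbital. The ring is fully conjugated.
Counting π electrons: 4 × 2 = 8 from the double-bond units + 2 from the CH(-) atom = 10.
10 = 4(2) + 2, which satisfies Hückel's 4n+2 rule.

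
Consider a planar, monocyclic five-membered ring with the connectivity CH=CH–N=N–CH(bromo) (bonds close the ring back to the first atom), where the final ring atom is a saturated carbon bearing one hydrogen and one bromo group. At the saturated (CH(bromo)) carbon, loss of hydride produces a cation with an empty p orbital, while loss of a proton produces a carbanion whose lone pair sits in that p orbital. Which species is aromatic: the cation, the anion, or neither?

The anion

In either ion the ring is fully conjugated: every atom, including the new sp² carbon, supplies a p orbital.
Cation: 2 × 2 + 0 = 4 π electrons → 4(1), antiaromatic.
Anion: 2 × 2 + 2 = 6 π electrons → 4(1)+2, aromatic.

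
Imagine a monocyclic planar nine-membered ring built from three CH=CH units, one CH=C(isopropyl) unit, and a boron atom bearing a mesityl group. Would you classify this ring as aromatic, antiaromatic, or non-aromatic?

Antiaromatic

All ring atoms are sp² and supply a p orbital to the ring (each doubly-bonded ring atom is sp² with one p-orbital electron; the boron has an empty p orbital); the conjugation is uninterrupted.
Counting π electrons: 4 × 2 = 8 from the double-bond units + 0 from the B(mesityl) atom = 8.
With 8 = 4·2 π electrons, Hückel's rule classifies the planar ring as antiaromatic.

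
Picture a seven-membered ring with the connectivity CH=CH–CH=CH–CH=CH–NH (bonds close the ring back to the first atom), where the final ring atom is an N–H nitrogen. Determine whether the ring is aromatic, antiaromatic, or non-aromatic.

Antiaromatic

Check conjugation: the double-bond atoms are sp², each contributing one p electron; the pyrrole-type nitrogen donates its lone pair from the p orbital — every position has a p orbital, so the cyclic π system is continuous.
π-electron count: 3 × 2 = 6 from the double-bond units + 2 from the NH atom = 8.
A 4n π count (8, n = 2) in a planar conjugated ring means antiaromatic.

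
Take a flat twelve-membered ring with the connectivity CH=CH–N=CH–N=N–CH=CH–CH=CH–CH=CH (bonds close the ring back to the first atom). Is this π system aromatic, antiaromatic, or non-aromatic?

Antiaromatic

Every ring atom contributes a p orbital perpendicular to the ring (every atom in a ring double bond is sp² and brings one electron to the p orbital; each sp² =N– keeps its lone pair in-plane and puts one electron into the π system), so the π system is cyclic and fully conjugated.
π-electron count: 6 × 2 = 12 from the 6 double-bond units.
With 12 = 4·3 π electrons, Hückel's rule classifies the planar ring as antiaromatic.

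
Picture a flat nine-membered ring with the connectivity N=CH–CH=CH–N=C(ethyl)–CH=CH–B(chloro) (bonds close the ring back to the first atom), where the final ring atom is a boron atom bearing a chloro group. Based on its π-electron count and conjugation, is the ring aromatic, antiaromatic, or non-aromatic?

Antiaromatic

Check conjugation: every atom in a ring double bond is sp² and brings one electron to the p orbital; each sp² =N– keeps its lone pair in-plane and puts one electron into the π system; the boron has an empty p orbital — every position has a p orbital, so the cyclic π system is continuous.
Tallying contributions gives 4 × 2 = 8 from the double-bond units + 0 from the B(chloro) atom = 8.
With 8 = 4·2 π electrons, Hückel's rule classifies the planar ring as antiaromatic.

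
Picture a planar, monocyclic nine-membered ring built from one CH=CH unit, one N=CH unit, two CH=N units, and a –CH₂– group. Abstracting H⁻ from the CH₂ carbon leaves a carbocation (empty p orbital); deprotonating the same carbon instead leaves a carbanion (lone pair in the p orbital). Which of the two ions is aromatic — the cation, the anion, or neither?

The anion

In either ion the ring is fully conjugated: every atom, including the new sp² carbon, supplies a p orbital.
Cation: 4 × 2 + 0 = 8 π electrons → 4(2), antiaromatic.
Anion: 4 × 2 + 2 = 10 π electrons → 4(2)+2, aromatic.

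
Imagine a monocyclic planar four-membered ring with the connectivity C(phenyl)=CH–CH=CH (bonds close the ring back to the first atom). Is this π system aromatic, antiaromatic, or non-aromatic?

Check conjugation: every atom in a ring double bond is sp² and brings one electron to the p orbital — every position has a p orbital, so the cyclic π system is continuous.
Tallying contributions gives 2 × 2 = 4 from the 2 double-bond units.
A 4n π count (4, n = 1) in a planar conjugated ring means antiaromatic.

Antiaromatic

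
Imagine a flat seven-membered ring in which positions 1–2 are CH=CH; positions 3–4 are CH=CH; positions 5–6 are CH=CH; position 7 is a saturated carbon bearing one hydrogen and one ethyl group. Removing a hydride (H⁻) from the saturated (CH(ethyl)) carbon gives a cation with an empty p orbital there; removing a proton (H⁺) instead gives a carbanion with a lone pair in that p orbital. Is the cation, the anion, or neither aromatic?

The cation

In either ion the ring is fully conjugated: every atom, including the new sp² carbon, supplies a p orbital.
Cation: 3 × 2 + 0 = 6 π electrons → 4(1)+2, aromatic.
Anion: 3 × 2 + 2 = 8 π electrons → 4(2), antiaromatic.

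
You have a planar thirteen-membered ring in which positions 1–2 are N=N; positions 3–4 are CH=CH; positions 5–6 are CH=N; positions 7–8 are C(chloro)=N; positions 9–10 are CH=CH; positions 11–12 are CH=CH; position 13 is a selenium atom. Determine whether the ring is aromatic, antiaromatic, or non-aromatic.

Every ring atom contributes a p orbital perpendicular to the ring (every atom in a ring double bond is sp² and brings one electron to the p orbital; the doubly-bonded nitrogens are pyridine-type — their lone pairs lie in the ring plane, leaving one electron in the p orbital; the selenium donates one lone pair from its p orbital), so the π system is cyclic and fully conjugated.
Tallying contributions gives 6 × 2 = 12 from the double-bond units + 2 from the Se atom = 14.
14 = 4(3) + 2, which satisfies Hückel's 4n+2 rule.

Aromatic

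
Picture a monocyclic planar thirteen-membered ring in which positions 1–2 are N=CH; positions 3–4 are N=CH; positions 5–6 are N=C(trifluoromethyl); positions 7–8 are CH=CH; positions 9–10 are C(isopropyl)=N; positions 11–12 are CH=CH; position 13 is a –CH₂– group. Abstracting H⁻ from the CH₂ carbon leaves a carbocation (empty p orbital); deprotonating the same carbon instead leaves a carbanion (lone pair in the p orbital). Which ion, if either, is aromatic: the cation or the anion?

The anion

Both ions have a continuous loop of p orbitals — each ring atom is sp².
Cation: 6 × 2 + 0 = 12 π electrons → 4(3), antiaromatic.
Anion: 6 × 2 + 2 = 14 π electrons → 4(3)+2, aromatic.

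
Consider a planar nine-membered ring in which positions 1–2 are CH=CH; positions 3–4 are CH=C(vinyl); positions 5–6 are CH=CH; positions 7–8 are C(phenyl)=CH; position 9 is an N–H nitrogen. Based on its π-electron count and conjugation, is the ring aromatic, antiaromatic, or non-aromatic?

Aromatic

Check conjugation: each doubly-bonded ring atom is sp² with one p-orbital electron; the pyrrole-type nitrogen donates its lone pair from the p orbital — every position has a p orbital, so the cyclic π system is continuous.
π-electron count: 4 × 2 = 8 from the double-bond units + 2 from the NH atom = 10.
That gives a 4n+2 count (10, n = 2).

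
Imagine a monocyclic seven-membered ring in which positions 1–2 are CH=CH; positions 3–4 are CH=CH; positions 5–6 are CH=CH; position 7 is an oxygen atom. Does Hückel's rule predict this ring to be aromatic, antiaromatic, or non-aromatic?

Antiaromatic

Check conjugation: the double-bond atoms are sp², each contributing one p electron; the oxygen donates one lone pair from its p orbital — every position has a p orbital, so the cyclic π system is continuous.
π-electron count: 3 × 2 = 6 from the double-bond units + 2 from the O atom = 8.
8 is a 4n count (n = 2), so the planar conjugated ring is antiaromatic.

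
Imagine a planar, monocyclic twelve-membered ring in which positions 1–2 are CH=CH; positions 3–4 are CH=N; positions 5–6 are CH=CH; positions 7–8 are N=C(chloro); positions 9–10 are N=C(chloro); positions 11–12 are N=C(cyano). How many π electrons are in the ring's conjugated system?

12

Check conjugation: every atom in a ring double bond is sp² and brings one electron to the p orbital; the doubly-bonded nitrogens are pyridine-type — their lone pairs lie in the ring plane, leaving one electron in the p orbital — every position has a p orbital, so the cyclic π system is continuous.
Adding the contributions, 6 × 2 = 12 from the 6 double-bond units.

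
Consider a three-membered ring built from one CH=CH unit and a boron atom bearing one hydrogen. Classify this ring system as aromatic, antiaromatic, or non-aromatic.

Aromatic

Every ring atom contributes a p orbital perpendicular to the ring (every atom in a ring double bond is sp² and brings one electron to the p orbital; the boron has an empty p orbital), so the π system is cyclic and fully conjugated.
Counting π electrons: 1 × 2 = 2 from the double-bond unit + 0 from the BH atom = 2.
Since 2 = 4·0 + 2, the ring meets the 4n+2 criterion.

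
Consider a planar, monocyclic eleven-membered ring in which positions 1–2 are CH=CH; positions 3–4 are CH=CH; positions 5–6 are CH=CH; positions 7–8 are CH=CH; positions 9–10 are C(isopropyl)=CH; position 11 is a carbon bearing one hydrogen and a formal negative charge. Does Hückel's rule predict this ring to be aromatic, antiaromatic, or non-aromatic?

Antiaromatic

All ring atoms are sp² and supply a p orbital to the ring (every atom in a ring double bond is sp² and brings one electron to the p orbital; the carbanion's lone pair occupies the p orbital); the conjugation is uninterrupted.
Counting π electrons: 5 × 2 = 10 from the double-bond units + 2 from the CH(-) atom = 12.
12 = 4(3); a planar, fully conjugated 4n system is antiaromatic.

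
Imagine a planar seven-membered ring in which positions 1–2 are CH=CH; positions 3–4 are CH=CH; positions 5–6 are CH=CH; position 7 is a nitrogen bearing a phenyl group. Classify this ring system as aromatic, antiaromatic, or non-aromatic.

All ring atoms are sp² and supply a p orbital to the ring (the double-bond atoms are sp², each contributing one p electron; the pyrrole-type nitrogen donates its lone pair from the p orbital); the conjugation is uninterrupted.
π-electron count: 3 × 2 = 6 from the double-bond units + 2 from the N(phenyl) atom = 8.
8 = 4(2); a planar, fully conjugated 4n system is antiaromatic.

Antiaromatic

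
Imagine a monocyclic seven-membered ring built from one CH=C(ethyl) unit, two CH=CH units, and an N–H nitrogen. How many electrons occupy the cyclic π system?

Check conjugation: every atom in a ring double bond is sp² and brings one electron to the p orbital; the pyrrole-type nitrogen donates its lone pair from the p orbital — every position has a p orbital, so the cyclic π system is continuous.
π-electron count: 3 × 2 = 6 from the double-bond units + 2 from the NH atom = 8.

8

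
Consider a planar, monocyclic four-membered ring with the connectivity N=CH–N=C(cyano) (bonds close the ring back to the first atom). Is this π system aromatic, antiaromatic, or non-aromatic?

Antiaromatic

Every ring atom contributes a p orbital perpendicular to the ring (every atom in a ring double bond is sp² and brings one electron to the p orbital; each =N– nitrogen is pyridine-type (lone pair in the sp² plane, one electron in the p orbital)), so the π system is cyclic and fully conjugated.
Tallying contributions gives 2 × 2 = 4 from the 2 double-bond units.
4 is a 4n count (n = 1), so the planar conjugated ring is antiaromatic.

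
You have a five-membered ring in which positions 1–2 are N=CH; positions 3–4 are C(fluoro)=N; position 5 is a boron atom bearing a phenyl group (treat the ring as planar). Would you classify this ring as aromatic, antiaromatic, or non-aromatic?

Antiaromatic

All ring atoms are sp² and supply a p orbital to the ring (every atom in a ring double bond is sp² and brings one electron to the p orbital; each =N– nitrogen is pyridine-type (lone pair in the sp² plane, one electron in the p orbital); the boron has an empty p orbital); the conjugation is uninterrupted.
π-electron count: 2 × 2 = 4 from the double-bond units + 0 from the B(phenyl) atom = 4.
4 is a 4n count (n = 1), so the planar conjugated ring is antiaromatic.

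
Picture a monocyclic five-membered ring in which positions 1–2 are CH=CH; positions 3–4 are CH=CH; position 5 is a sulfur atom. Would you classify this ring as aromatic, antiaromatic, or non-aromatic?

Aromatic

All ring atoms are sp² and supply a p orbital to the ring (every atom in a ring double bond is sp² and brings one electron to the p orbital; the sulfur donates one lone pair from its p orbital); the conjugation is uninterrupted.
Counting π electrons: 2 × 2 = 4 from the double-bond units + 2 from the S atom = 6.
Since 6 = 4·1 + 2, the ring meets the 4n+2 criterion.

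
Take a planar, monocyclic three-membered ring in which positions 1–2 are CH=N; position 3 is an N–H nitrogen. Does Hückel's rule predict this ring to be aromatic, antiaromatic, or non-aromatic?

All ring atoms are sp² and supply a p orbital to the ring (the double-bond atoms are sp², each contributing one p electron; the doubly-bonded nitrogens are pyridine-type — their lone pairs lie in the ring plane, leaving one electron in the p orbital; the pyrrole-type nitrogen donates its lone pair from the p orbital); the conjugation is uninterrupted.
π-electron count: 1 × 2 = 2 from the double-bond unit + 2 from the NH atom = 4.
A 4n π count (4, n = 1) in a planar conjugated ring means antiaromatic.

Antiaromatic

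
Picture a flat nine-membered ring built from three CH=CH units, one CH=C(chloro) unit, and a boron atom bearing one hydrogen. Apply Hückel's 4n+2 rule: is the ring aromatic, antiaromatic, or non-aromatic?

Every ring atom contributes a p orbital perpendicular to the ring (the double-bond atoms are sp², each contributing one p electron; the boron has an empty p orbital), so the π system is cyclic and fully conjugated.
Adding the contributions, 4 × 2 = 8 from the double-bond units + 0 from the BH atom = 8.
8 = 4(2); a planar, fully conjugated 4n system is antiaromatic.

Antiaromatic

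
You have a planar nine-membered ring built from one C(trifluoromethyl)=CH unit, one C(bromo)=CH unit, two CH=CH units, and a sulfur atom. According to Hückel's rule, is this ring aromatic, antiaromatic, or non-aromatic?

Aromatic

Every ring atom contributes a p orbital perpendicular to the ring (the double-bond atoms are sp², each contributing one p electron; the sulfur donates one lone pair from its p orbital), so the π system is cyclic and fully conjugated.
Counting π electrons: 4 × 2 = 8 from the double-bond units + 2 from the S atom = 10.
Since 10 = 4·2 + 2, the ring meets the 4n+2 criterion.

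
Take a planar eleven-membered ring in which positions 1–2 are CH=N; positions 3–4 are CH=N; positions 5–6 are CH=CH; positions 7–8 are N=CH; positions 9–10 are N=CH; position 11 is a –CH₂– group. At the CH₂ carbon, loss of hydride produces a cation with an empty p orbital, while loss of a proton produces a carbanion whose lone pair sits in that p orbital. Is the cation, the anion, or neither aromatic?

Once that carbon is sp², every ring atom has a p orbital and both ions are fully conjugated.
Cation: 5 × 2 + 0 = 10 π electrons → 4(2)+2, aromatic.
Anion: 5 × 2 + 2 = 12 π electrons → 4(3), antiaromatic.

The cation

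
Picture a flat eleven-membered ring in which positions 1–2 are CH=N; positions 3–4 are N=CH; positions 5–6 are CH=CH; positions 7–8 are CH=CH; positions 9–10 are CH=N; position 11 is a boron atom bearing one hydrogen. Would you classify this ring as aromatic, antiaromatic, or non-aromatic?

Aromatic

The p orbitals form a continuous loop: the double-bond atoms are sp², each contributing one p electron; the doubly-bonded nitrogens are pyridine-type — their lone pairs lie in the ring plane, leaving one electron in the p orbital; the boron has an empty p orbital. The ring is fully conjugated.
Adding the contributions, 5 × 2 = 10 from the double-bond units + 0 from the BH atom = 10.
With 10 π electrons (n = 2), the Hückel 4n+2 condition holds.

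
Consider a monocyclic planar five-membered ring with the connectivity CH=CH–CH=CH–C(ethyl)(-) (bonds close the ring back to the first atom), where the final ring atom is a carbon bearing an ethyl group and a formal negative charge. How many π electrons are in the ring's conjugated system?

Every ring atom contributes a p orbital perpendicular to the ring (every atom in a ring double bond is sp² and brings one electron to the p orbital; the carbanion's lone pair occupies the p orbital), so the π system is cyclic and fully conjugated.
Tallying contributions gives 2 × 2 = 4 from the double-bond units + 2 from the C(ethyl)(-) atom = 6.

6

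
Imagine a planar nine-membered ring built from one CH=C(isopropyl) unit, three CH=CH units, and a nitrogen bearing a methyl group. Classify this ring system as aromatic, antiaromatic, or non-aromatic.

Aromatic

All ring atoms are sp² and supply a p orbital to the ring (each doubly-bonded ring atom is sp² with one p-orbital electron; the pyrrole-type nitrogen donates its lone pair from the p orbital); the conjugation is uninterrupted.
π-electron count: 4 × 2 = 8 from the double-bond units + 2 from the N(methyl) atom = 10.
Since 10 = 4·2 + 2, the ring meets the 4n+2 criterion.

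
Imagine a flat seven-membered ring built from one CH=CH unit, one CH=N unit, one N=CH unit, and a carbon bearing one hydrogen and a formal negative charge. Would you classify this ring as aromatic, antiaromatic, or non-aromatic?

The p orbitals form a continuous loop: every atom in a ring double bond is sp² and brings one electron to the p orbital; the doubly-bonded nitrogens are pyridine-type — their lone pairs lie in the ring plane, leaving one electron in the p orbital; the carbanion's lone pair occupies the p orbital. The ring is fully conjugated.
Adding the contributions, 3 × 2 = 6 from the double-bond units + 2 from the CH(-) atom = 8.
8 = 4(2); a planar, fully conjugated 4n system is antiaromatic.

Antiaromatic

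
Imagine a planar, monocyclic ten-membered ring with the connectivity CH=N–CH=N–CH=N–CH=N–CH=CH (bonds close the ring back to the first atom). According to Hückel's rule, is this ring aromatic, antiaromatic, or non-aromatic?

Aromatic

Check conjugation: the double-bond atoms are sp², each contributing one p electron; each sp² =N– keeps its lone pair in-plane and puts one electron into the π system — every position has a p orbital, so the cyclic π system is continuous.
Counting π electrons: 5 × 2 = 10 from the 5 double-bond units.
With 10 π electrons (n = 2), the Hückel 4n+2 condition holds.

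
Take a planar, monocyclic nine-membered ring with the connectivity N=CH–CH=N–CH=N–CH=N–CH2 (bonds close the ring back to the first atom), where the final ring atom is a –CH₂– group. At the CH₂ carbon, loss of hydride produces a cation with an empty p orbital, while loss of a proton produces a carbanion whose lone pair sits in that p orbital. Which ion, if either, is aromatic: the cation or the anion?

In either ion the ring is fully conjugated: every atom, including the new sp² carbon, supplies a p orbital.
Cation: 4 × 2 + 0 = 8 π electrons → 4(2), antiaromatic.
Anion: 4 × 2 + 2 = 10 π electrons → 4(2)+2, aromatic.

The anion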